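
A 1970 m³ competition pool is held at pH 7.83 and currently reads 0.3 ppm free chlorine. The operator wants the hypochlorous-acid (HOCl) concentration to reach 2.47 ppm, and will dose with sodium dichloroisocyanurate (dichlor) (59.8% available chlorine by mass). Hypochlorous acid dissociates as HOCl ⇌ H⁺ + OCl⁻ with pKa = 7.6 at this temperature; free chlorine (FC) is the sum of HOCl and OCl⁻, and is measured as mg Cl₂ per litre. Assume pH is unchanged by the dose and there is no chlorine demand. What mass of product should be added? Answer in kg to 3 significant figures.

21.0 kg

Volume: 1970 m³ = 1,970,000 L.
[OCl⁻]/[HOCl] = 10^(pH − pKa) = 10^(7.83 − 7.6) = 1.698; fraction as HOCl = 1/(1 + 1.698) = 0.3706.
Free chlorine required for 2.47 ppm HOCl: 2.47 / 0.3706 = 6.665 ppm.
FC to add: 6.665 − 0.3 = 6.365 mg/L as Cl₂.
Cl₂ equivalent: 6.365 mg/L × 1,970,000 L = 12,540 g.
Product at 59.8% available Cl: 12,540 / 0.598 = 20,970 g.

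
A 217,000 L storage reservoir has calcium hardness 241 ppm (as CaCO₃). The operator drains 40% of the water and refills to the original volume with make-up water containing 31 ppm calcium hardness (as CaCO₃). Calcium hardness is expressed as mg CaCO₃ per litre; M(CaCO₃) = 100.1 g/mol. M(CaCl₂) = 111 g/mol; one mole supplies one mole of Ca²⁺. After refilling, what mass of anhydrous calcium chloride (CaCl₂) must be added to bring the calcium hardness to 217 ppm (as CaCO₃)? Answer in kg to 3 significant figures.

After draining 40% and refilling: 241 × 0.60 + 31 × 0.40 = 157 ppm.
Deficit to target: 217 − 157 = 60 mg/L.
As CaCO₃: 60 mg/L × 217,000 L = 13,020 g; ÷ 100.1 = 130.1 mol Ca²⁺.
Mass: 130.1 × 111 = 14,440 g.

14.4 kg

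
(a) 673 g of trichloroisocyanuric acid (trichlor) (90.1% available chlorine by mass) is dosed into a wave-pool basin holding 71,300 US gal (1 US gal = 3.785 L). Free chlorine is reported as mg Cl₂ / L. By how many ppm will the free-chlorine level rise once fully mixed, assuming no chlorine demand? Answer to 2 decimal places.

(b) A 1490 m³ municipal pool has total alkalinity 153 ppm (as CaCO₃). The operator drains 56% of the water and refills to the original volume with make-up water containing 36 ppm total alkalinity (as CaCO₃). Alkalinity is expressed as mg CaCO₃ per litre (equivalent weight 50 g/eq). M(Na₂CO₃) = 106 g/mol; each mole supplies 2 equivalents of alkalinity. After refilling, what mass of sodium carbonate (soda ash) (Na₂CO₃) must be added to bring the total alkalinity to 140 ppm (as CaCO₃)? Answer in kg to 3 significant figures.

(a) 2.25 ppm; (b) 83.0 kg

(a) Volume: 71,300 US gal × 3.785 L/gal = 269,870 L.
(a) Available chlorine delivered: 673 g × 0.901 = 606.4 g as Cl₂.
(a) Concentration rise: 606.4 g / 269,870 L = 2.247 mg/L = 2.25 ppm.

(b) Volume: 1490 m³ = 1,490,000 L.
(b) After draining 56% and refilling: 153 × 0.44 + 36 × 0.56 = 87.48 ppm.
(b) Deficit to target: 140 − 87.48 = 52.52 mg/L.
(b) As CaCO₃: 52.52 mg/L × 1,490,000 L = 78,250 g; ÷ 50 g/eq ÷ 2 = 782.5 mol Na₂CO₃.
(b) Mass: 782.5 × 106 = 82,950 g.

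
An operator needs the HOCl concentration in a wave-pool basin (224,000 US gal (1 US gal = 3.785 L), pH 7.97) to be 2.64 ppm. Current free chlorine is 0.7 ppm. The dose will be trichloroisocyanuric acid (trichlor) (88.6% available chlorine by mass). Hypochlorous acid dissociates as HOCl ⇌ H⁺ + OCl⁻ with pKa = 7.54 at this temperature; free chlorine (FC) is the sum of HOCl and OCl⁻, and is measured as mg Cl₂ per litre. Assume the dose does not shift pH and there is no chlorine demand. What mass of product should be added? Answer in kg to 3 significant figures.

Volume: 224,000 US gal × 3.785 L/gal = 847,840 L.
[OCl⁻]/[HOCl] = 10^(pH − pKa) = 10^(7.97 − 7.54) = 2.692; fraction as HOCl = 1/(1 + 2.692) = 0.2709.
Free chlorine required for 2.64 ppm HOCl: 2.64 / 0.2709 = 9.746 ppm.
FC to add: 9.746 − 0.7 = 9.046 mg/L as Cl₂.
Cl₂ equivalent: 9.046 mg/L × 847,840 L = 7669 g.
Product at 88.6% available Cl: 7669 / 0.886 = 8656 g.

8.66 kg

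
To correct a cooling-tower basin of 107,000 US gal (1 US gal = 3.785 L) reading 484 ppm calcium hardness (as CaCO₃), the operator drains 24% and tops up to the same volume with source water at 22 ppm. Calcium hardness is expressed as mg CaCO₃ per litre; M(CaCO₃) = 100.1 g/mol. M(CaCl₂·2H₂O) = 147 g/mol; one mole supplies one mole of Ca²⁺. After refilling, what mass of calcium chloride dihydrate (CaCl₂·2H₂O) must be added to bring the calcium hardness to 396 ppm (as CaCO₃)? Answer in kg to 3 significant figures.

Volume: 107,000 US gal × 3.785 L/gal = 404,995 L.
After draining 24% and refilling: 484 × 0.76 + 22 × 0.24 = 373.12 ppm.
Deficit to target: 396 − 373.12 = 22.88 mg/L.
As CaCO₃: 22.88 mg/L × 404,995 L = 9266 g; ÷ 100.1 = 92.57 mol Ca²⁺.
Mass: 92.57 × 147 = 13,610 g.

13.6 kg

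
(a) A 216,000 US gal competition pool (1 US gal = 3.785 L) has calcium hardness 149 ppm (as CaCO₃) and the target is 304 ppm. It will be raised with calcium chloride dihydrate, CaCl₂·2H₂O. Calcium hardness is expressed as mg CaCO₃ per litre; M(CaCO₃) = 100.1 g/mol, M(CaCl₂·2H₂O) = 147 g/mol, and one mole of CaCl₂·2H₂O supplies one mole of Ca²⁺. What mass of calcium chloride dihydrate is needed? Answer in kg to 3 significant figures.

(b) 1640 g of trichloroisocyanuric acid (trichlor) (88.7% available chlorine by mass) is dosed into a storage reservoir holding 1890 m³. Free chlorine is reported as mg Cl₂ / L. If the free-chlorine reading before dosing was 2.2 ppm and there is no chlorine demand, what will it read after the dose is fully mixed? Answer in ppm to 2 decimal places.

(a) Volume: 216,000 US gal × 3.785 L/gal = 817,560 L.
(a) Hardness to add: (304 − 149) = 155 mg/L as CaCO₃ × 817,560 L = 126,700 g as CaCO₃.
(a) Moles of Ca²⁺ (1 mol Ca²⁺ ≡ 1 mol CaCO₃): 126,700 / 100.1 g/mol = 1266 mol.
(a) Mass of CaCl₂·2H₂O: 1266 × 147 = 186,100 g.

(b) Volume: 1890 m³ = 1,890,000 L.
(b) Available chlorine delivered: 1640 g × 0.887 = 1455 g as Cl₂.
(b) Concentration rise: 1455 g / 1,890,000 L = 0.7697 mg/L = 0.77 ppm.
(b) Final FC: 2.2 + 0.77 = 2.97 ppm.

(a) 186 kg; (b) 2.97 ppm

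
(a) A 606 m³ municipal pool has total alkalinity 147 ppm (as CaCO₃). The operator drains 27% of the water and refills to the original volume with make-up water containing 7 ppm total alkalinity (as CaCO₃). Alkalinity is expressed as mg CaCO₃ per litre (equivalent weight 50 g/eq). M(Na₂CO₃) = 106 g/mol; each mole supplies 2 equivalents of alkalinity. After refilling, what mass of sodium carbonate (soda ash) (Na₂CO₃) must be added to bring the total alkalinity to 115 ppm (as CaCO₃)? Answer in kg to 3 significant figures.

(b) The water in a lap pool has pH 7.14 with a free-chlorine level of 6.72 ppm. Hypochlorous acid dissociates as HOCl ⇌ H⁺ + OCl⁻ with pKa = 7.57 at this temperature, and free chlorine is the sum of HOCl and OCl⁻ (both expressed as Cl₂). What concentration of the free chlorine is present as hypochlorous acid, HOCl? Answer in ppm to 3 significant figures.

(a) 3.73 kg; (b) 4.90 ppm

(a) Volume: 606 m³ = 606,000 L.
(a) After draining 27% and refilling: 147 × 0.73 + 7 × 0.27 = 109.2 ppm.
(a) Deficit to target: 115 − 109.2 = 5.8 mg/L.
(a) As CaCO₃: 5.8 mg/L × 606,000 L = 3515 g; ÷ 50 g/eq ÷ 2 = 35.15 mol Na₂CO₃.
(a) Mass: 35.15 × 106 = 3726 g.

(b) [OCl⁻]/[HOCl] = 10^(pH − pKa) = 10^(7.14 − 7.57) = 10^-0.43 = 0.3715.
(b) Fraction as HOCl = 1 / (1 + 0.3715) = 0.7291.
(b) HOCl = 0.7291 × 6.72 ppm = 4.9 ppm.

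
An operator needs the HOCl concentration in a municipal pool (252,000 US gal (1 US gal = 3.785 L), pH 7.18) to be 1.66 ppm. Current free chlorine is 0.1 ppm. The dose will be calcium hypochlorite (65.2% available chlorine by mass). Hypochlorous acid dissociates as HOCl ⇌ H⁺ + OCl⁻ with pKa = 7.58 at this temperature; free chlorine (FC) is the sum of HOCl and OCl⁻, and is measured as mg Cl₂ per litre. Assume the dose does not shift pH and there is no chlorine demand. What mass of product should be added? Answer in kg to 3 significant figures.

Volume: 252,000 US gal × 3.785 L/gal = 953,820 L.
[OCl⁻]/[HOCl] = 10^(pH − pKa) = 10^(7.18 − 7.58) = 0.3981; fraction as HOCl = 1/(1 + 0.3981) = 0.7153.
Free chlorine required for 1.66 ppm HOCl: 1.66 / 0.7153 = 2.321 ppm.
FC to add: 2.321 − 0.1 = 2.221 mg/L as Cl₂.
Cl₂ equivalent: 2.221 mg/L × 953,820 L = 2118 g.
Product at 65.2% available Cl: 2118 / 0.652 = 3249 g.

3.25 kg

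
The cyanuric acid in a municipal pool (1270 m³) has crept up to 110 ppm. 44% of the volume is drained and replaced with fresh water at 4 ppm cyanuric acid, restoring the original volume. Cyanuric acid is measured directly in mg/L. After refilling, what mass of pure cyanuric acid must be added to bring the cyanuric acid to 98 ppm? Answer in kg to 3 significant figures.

44.0 kg

Volume: 1270 m³ = 1,270,000 L.
After draining 44% and refilling: 110 × 0.56 + 4 × 0.44 = 63.36 ppm.
Deficit to target: 98 − 63.36 = 34.64 mg/L.
Mass: 34.64 mg/L × 1,270,000 L = 43,990 g cyanuric acid.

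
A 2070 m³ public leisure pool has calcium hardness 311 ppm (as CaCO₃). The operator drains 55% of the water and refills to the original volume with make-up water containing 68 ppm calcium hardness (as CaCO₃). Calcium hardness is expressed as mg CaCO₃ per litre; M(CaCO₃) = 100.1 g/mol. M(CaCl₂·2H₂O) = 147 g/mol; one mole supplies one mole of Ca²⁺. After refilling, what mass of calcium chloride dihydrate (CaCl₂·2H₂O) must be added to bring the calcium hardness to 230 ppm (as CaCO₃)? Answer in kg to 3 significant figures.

Volume: 2070 m³ = 2,070,000 L.
After draining 55% and refilling: 311 × 0.45 + 68 × 0.55 = 177.35 ppm.
Deficit to target: 230 − 177.35 = 52.65 mg/L.
As CaCO₃: 52.65 mg/L × 2,070,000 L = 109,000 g; ÷ 100.1 = 1089 mol Ca²⁺.
Mass: 1089 × 147 = 160,000 g.

160 kg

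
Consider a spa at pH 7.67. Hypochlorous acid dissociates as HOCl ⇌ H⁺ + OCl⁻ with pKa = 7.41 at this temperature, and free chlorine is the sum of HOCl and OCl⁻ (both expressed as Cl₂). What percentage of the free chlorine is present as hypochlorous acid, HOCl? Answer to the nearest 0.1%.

[OCl⁻]/[HOCl] = 10^(pH − pKa) = 10^(7.67 − 7.41) = 10^0.26 = 1.82.
Fraction as HOCl = 1 / (1 + 1.82) = 0.3546.

35.5%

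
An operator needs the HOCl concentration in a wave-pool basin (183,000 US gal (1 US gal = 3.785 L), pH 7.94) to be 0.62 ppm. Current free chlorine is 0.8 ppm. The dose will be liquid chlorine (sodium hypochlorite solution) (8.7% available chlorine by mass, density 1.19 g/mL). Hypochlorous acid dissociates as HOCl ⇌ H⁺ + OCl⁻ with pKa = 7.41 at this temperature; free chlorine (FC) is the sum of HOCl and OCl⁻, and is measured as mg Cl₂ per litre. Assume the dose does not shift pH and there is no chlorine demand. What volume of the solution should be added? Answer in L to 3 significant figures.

12.9 L

Volume: 183,000 US gal × 3.785 L/gal = 692,655 L.
[OCl⁻]/[HOCl] = 10^(pH − pKa) = 10^(7.94 − 7.41) = 3.388; fraction as HOCl = 1/(1 + 3.388) = 0.2279.
Free chlorine required for 0.62 ppm HOCl: 0.62 / 0.2279 = 2.721 ppm.
FC to add: 2.721 − 0.8 = 1.921 mg/L as Cl₂.
Cl₂ equivalent: 1.921 mg/L × 692,655 L = 1330 g.
Product at 8.7% available Cl: 1330 / 0.087 = 15,290 g.
Volume: 15,290 g ÷ 1.19 g/mL = 12,850 mL.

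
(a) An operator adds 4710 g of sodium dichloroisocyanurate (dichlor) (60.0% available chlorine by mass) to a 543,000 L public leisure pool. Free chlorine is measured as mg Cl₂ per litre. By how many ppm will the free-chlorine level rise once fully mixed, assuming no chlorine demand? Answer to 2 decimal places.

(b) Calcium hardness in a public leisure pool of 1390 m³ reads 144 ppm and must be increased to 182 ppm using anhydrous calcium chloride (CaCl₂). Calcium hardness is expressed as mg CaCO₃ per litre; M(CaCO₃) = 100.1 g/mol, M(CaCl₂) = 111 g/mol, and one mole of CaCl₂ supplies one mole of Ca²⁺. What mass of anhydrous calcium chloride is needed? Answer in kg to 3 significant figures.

(a) 5.20 ppm; (b) 58.6 kg

(a) Available chlorine delivered: 4710 g × 0.6 = 2826 g as Cl₂.
(a) Concentration rise: 2826 g / 543,000 L = 5.204 mg/L = 5.20 ppm.

(b) Volume: 1390 m³ = 1,390,000 L.
(b) Hardness to add: (182 − 144) = 38 mg/L as CaCO₃ × 1,390,000 L = 52,820 g as CaCO₃.
(b) Moles of Ca²⁺ (1 mol Ca²⁺ ≡ 1 mol CaCO₃): 52,820 / 100.1 g/mol = 527.7 mol.
(b) Mass of CaCl₂: 527.7 × 111 = 58,570 g.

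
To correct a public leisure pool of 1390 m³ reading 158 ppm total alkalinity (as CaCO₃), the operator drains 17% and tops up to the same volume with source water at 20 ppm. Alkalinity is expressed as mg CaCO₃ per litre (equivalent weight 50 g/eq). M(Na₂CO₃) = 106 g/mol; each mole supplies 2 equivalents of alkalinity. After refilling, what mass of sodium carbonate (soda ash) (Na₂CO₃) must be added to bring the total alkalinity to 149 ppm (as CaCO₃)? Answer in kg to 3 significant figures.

Volume: 1390 m³ = 1,390,000 L.
After draining 17% and refilling: 158 × 0.83 + 20 × 0.17 = 134.54 ppm.
Deficit to target: 149 − 134.54 = 14.46 mg/L.
As CaCO₃: 14.46 mg/L × 1,390,000 L = 20,100 g; ÷ 50 g/eq ÷ 2 = 201 mol Na₂CO₃.
Mass: 201 × 106 = 21,310 g.

21.3 kg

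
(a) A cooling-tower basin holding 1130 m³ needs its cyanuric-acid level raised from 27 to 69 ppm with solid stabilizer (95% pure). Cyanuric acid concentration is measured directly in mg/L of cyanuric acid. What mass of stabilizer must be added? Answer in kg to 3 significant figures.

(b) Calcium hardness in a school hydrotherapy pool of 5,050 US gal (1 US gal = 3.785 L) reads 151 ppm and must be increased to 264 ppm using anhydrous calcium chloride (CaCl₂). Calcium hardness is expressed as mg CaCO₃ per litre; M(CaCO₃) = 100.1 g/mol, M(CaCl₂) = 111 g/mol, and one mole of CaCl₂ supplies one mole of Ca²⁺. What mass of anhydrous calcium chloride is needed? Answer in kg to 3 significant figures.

(a) 50.0 kg; (b) 2.40 kg

(a) Volume: 1130 m³ = 1,130,000 L.
(a) CYA to add: (69 − 27) = 42 mg/L × 1,130,000 L = 47,460 g cyanuric acid.
(a) At 95% purity: 47,460 / 0.95 = 49,960 g product.

(b) Volume: 5,050 US gal × 3.785 L/gal = 19,114 L.
(b) Hardness to add: (264 − 151) = 113 mg/L as CaCO₃ × 19,114 L = 2160 g as CaCO₃.
(b) Moles of Ca²⁺ (1 mol Ca²⁺ ≡ 1 mol CaCO₃): 2160 / 100.1 g/mol = 21.58 mol.
(b) Mass of CaCl₂: 21.58 × 111 = 2395 g.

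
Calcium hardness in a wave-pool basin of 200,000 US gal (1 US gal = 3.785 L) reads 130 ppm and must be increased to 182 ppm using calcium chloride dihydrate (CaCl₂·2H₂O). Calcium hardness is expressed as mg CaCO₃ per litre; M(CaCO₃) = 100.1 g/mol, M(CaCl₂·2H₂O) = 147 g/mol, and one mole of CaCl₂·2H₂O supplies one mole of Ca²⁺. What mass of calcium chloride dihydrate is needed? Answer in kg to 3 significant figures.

Volume: 200,000 US gal × 3.785 L/gal = 757,000 L.
Hardness to add: (182 − 130) = 52 mg/L as CaCO₃ × 757,000 L = 39,360 g as CaCO₃.
Moles of Ca²⁺ (1 mol Ca²⁺ ≡ 1 mol CaCO₃): 39,360 / 100.1 g/mol = 393.2 mol.
Mass of CaCl₂·2H₂O: 393.2 × 147 = 57,810 g.

57.8 kg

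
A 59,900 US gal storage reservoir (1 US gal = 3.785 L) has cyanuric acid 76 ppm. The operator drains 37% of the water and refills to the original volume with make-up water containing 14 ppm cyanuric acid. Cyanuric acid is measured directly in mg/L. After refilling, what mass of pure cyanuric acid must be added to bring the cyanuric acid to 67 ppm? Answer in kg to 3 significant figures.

3.16 kg

Volume: 59,900 US gal × 3.785 L/gal = 226,722 L.
After draining 37% and refilling: 76 × 0.63 + 14 × 0.37 = 53.06 ppm.
Deficit to target: 67 − 53.06 = 13.94 mg/L.
Mass: 13.94 mg/L × 226,722 L = 3160 g cyanuric acid.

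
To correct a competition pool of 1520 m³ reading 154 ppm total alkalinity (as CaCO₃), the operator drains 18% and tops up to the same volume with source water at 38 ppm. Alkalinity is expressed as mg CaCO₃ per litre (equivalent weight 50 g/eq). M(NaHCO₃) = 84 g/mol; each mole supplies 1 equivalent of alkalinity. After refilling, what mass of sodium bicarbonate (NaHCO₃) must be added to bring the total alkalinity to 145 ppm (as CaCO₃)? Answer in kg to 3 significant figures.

30.3 kg

Volume: 1520 m³ = 1,520,000 L.
After draining 18% and refilling: 154 × 0.82 + 38 × 0.18 = 133.12 ppm.
Deficit to target: 145 − 133.12 = 11.88 mg/L.
As CaCO₃: 11.88 mg/L × 1,520,000 L = 18,060 g; ÷ 50 g/eq ÷ 1 = 361.2 mol NaHCO₃.
Mass: 361.2 × 84 = 30,340 g.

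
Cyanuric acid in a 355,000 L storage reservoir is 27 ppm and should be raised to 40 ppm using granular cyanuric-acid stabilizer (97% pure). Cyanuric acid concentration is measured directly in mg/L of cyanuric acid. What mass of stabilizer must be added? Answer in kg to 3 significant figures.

CYA to add: (40 − 27) = 13 mg/L × 355,000 L = 4615 g cyanuric acid.
At 97% purity: 4615 / 0.97 = 4758 g product.

4.76 kg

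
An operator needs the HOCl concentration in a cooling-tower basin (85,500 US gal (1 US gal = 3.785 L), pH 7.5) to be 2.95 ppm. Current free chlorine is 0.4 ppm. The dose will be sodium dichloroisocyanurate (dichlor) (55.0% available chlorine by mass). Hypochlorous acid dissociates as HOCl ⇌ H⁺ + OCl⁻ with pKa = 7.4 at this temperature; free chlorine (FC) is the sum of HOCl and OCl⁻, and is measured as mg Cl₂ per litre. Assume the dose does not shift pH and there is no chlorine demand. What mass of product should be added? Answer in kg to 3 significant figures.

Volume: 85,500 US gal × 3.785 L/gal = 323,618 L.
[OCl⁻]/[HOCl] = 10^(pH − pKa) = 10^(7.5 − 7.4) = 1.259; fraction as HOCl = 1/(1 + 1.259) = 0.4427.
Free chlorine required for 2.95 ppm HOCl: 2.95 / 0.4427 = 6.664 ppm.
FC to add: 6.664 − 0.4 = 6.264 mg/L as Cl₂.
Cl₂ equivalent: 6.264 mg/L × 323,618 L = 2027 g.
Product at 55.0% available Cl: 2027 / 0.55 = 3686 g.

3.69 kg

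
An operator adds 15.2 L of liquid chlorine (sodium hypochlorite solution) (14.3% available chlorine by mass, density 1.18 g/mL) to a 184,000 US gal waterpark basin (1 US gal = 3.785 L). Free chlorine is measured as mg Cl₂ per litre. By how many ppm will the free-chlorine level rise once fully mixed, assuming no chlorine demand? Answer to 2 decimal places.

3.68 ppm

Volume: 184,000 US gal × 3.785 L/gal = 696,440 L.
Mass of solution: 15.2 L × 1000 mL/L × 1.18 g/mL = 17,940 g.
Available chlorine delivered: 17,940 g × 0.143 = 2565 g as Cl₂.
Concentration rise: 2565 g / 696,440 L = 3.683 mg/L = 3.68 ppm.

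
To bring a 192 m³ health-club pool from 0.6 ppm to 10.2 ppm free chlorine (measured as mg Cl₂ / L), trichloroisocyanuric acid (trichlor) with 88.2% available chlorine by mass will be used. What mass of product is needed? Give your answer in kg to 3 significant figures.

2.09 kg

Volume: 192 m³ = 192,000 L.
Chlorine deficit: 10.2 − 0.6 = 9.6 ppm = 9.6 mg/L as Cl₂.
Cl₂ equivalent needed: 9.6 mg/L × 192,000 L = 1,843,000 mg = 1843 g.
Product at 88.2% available chlorine: 1843 / 0.882 = 2090 g.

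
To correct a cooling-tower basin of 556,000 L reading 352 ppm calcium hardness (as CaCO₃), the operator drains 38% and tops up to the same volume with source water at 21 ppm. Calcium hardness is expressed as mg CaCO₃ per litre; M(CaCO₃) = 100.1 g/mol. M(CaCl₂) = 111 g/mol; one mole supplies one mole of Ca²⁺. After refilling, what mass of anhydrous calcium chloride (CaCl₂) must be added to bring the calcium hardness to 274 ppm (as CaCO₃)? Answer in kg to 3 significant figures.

29.5 kg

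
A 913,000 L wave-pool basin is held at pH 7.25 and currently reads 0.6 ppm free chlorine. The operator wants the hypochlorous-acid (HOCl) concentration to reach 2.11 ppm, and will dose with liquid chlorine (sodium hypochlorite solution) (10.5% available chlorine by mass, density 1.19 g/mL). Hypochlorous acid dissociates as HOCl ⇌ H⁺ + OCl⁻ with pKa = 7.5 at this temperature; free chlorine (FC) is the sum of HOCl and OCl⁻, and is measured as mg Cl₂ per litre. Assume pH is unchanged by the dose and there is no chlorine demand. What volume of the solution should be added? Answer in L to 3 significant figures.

19.7 L

[OCl⁻]/[HOCl] = 10^(pH − pKa) = 10^(7.25 − 7.5) = 0.5623; fraction as HOCl = 1/(1 + 0.5623) = 0.6401.
Free chlorine required for 2.11 ppm HOCl: 2.11 / 0.6401 = 3.297 ppm.
FC to add: 3.297 − 0.6 = 2.697 mg/L as Cl₂.
Cl₂ equivalent: 2.697 mg/L × 913,000 L = 2462 g.
Product at 10.5% available Cl: 2462 / 0.105 = 23,450 g.
Volume: 23,450 g ÷ 1.19 g/mL = 19,700 mL.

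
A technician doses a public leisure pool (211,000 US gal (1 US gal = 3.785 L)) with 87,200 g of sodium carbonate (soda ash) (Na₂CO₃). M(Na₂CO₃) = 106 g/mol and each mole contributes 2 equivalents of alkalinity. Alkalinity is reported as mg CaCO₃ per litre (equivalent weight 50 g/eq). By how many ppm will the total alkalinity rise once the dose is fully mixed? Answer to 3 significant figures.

103 ppm

Volume: 211,000 US gal × 3.785 L/gal = 798,635 L.
Moles of Na₂CO₃: 87,200 g ÷ 106 g/mol = 822.6 mol → 1645 eq of alkalinity.
As CaCO₃: 1645 eq × 50 g/eq = 82,260 g.
Rise: 82,260 g / 798,635 L × 1000 = 103 mg/L.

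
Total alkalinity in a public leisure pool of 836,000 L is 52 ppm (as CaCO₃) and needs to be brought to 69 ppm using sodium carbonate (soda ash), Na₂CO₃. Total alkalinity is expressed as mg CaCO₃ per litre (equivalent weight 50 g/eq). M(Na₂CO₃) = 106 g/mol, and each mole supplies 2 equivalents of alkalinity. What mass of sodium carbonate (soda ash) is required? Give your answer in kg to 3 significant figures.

Alkalinity to add: (69 − 52) = 17 mg/L as CaCO₃ × 836,000 L = 14,210 g as CaCO₃.
Equivalents: 14,210 g ÷ 50 g/eq = 284.2 eq.
Each mole of Na₂CO₃ supplies 2 eq, so 284.2 / 2 = 142.1 mol.
Mass: 142.1 mol × 106 g/mol = 15,060 g.

15.1 kg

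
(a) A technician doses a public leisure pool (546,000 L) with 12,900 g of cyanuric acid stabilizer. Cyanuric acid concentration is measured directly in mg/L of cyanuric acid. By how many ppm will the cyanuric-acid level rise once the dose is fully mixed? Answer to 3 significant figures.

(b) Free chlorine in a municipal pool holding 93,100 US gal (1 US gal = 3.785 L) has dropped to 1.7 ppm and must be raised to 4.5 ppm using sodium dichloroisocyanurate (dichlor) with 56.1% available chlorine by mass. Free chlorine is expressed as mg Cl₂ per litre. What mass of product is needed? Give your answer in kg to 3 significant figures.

(a) Rise: 12,900 g / 546,000 L × 1000 = 23.63 mg/L.

(b) Volume: 93,100 US gal × 3.785 L/gal = 352,384 L.
(b) Chlorine deficit: 4.5 − 1.7 = 2.8 ppm = 2.8 mg/L as Cl₂.
(b) Cl₂ equivalent needed: 2.8 mg/L × 352,384 L = 986,700 mg = 986.7 g.
(b) Product at 56.1% available chlorine: 986.7 / 0.561 = 1759 g.

(a) 23.6 ppm; (b) 1.76 kg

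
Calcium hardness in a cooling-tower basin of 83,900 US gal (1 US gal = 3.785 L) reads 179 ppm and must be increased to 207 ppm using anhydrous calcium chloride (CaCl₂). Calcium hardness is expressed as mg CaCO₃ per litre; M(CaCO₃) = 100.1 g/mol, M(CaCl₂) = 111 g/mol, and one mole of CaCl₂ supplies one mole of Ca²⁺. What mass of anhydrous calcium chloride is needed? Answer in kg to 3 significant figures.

9.86 kg

Volume: 83,900 US gal × 3.785 L/gal = 317,562 L.
Hardness to add: (207 − 179) = 28 mg/L as CaCO₃ × 317,562 L = 8892 g as CaCO₃.
Moles of Ca²⁺ (1 mol Ca²⁺ ≡ 1 mol CaCO₃): 8892 / 100.1 g/mol = 88.83 mol.
Mass of CaCl₂: 88.83 × 111 = 9860 g.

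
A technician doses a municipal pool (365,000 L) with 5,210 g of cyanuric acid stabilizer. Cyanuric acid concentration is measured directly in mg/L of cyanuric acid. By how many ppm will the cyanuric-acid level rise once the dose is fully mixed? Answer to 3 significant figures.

Rise: 5,210 g / 365,000 L × 1000 = 14.27 mg/L.

14.3 ppm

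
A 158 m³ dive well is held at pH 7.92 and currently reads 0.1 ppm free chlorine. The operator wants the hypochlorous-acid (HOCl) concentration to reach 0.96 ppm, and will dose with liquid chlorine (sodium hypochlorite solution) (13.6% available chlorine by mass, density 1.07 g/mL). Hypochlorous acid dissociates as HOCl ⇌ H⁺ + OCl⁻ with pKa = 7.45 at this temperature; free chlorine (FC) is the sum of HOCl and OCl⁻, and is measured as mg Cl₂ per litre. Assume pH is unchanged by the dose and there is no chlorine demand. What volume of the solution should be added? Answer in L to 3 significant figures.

Volume: 158 m³ = 158,000 L.
[OCl⁻]/[HOCl] = 10^(pH − pKa) = 10^(7.92 − 7.45) = 2.951; fraction as HOCl = 1/(1 + 2.951) = 0.2531.
Free chlorine required for 0.96 ppm HOCl: 0.96 / 0.2531 = 3.793 ppm.
FC to add: 3.793 − 0.1 = 3.693 mg/L as Cl₂.
Cl₂ equivalent: 3.693 mg/L × 158,000 L = 583.5 g.
Product at 13.6% available Cl: 583.5 / 0.136 = 4291 g.
Volume: 4291 g ÷ 1.07 g/mL = 4010 mL.

4.01 L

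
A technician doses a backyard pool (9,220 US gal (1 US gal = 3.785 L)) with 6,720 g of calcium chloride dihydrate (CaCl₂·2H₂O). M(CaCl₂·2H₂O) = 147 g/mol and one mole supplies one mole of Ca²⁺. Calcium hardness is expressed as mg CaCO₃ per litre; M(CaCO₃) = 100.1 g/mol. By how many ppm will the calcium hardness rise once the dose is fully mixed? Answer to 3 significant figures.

Volume: 9,220 US gal × 3.785 L/gal = 34,898 L.
Moles of Ca²⁺: 6,720 g ÷ 147 g/mol = 45.71 mol.
As CaCO₃: 45.71 mol × 100.1 g/mol = 4576 g.
Rise: 4576 g / 34,898 L × 1000 = 131.1 mg/L.

131 ppm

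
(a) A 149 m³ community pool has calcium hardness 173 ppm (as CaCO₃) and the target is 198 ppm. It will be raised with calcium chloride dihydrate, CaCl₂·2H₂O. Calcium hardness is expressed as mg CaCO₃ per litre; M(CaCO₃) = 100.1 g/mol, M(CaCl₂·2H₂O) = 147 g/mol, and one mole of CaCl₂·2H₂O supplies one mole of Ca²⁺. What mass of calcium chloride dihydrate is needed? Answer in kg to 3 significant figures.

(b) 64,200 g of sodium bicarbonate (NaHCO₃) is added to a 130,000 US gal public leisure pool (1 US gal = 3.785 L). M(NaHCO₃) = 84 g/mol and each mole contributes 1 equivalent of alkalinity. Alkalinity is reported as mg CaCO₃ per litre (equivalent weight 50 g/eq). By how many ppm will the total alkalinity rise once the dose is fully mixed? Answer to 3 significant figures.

(a) Volume: 149 m³ = 149,000 L.
(a) Hardness to add: (198 − 173) = 25 mg/L as CaCO₃ × 149,000 L = 3725 g as CaCO₃.
(a) Moles of Ca²⁺ (1 mol Ca²⁺ ≡ 1 mol CaCO₃): 3725 / 100.1 g/mol = 37.21 mol.
(a) Mass of CaCl₂·2H₂O: 37.21 × 147 = 5470 g.

(b) Volume: 130,000 US gal × 3.785 L/gal = 492,050 L.
(b) Moles of NaHCO₃: 64,200 g ÷ 84 g/mol = 764.3 mol → 764.3 eq of alkalinity.
(b) As CaCO₃: 764.3 eq × 50 g/eq = 38,210 g.
(b) Rise: 38,210 g / 492,050 L × 1000 = 77.66 mg/L.

(a) 5.47 kg; (b) 77.7 ppm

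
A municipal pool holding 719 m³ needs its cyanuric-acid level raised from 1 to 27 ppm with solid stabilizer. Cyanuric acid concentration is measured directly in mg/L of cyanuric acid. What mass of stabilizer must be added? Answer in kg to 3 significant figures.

18.7 kg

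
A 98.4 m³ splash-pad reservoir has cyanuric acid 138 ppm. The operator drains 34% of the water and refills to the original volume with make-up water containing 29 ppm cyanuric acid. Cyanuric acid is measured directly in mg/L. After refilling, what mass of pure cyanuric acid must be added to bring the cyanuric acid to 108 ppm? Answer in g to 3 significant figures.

695 g

Volume: 98.4 m³ = 98,400 L.
After draining 34% and refilling: 138 × 0.66 + 29 × 0.34 = 100.94 ppm.
Deficit to target: 108 − 100.94 = 7.06 mg/L.
Mass: 7.06 mg/L × 98,400 L = 694.7 g cyanuric acid.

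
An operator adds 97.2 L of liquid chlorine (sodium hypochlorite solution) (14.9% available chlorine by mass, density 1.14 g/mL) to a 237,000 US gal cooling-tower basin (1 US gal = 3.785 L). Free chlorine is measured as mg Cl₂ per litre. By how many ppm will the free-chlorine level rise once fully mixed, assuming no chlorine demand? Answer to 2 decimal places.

Volume: 237,000 US gal × 3.785 L/gal = 897,045 L.
Mass of solution: 97.2 L × 1000 mL/L × 1.14 g/mL = 110,800 g.
Available chlorine delivered: 110,800 g × 0.149 = 16,510 g as Cl₂.
Concentration rise: 16,510 g / 897,045 L = 18.41 mg/L = 18.41 ppm.

18.41 ppm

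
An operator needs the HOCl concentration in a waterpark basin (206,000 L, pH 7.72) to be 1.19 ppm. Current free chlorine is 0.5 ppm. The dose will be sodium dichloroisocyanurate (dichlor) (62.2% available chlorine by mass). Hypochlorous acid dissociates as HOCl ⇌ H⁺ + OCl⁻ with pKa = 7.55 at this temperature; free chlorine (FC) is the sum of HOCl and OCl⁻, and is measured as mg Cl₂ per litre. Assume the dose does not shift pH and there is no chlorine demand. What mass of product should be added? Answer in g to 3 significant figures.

[OCl⁻]/[HOCl] = 10^(pH − pKa) = 10^(7.72 − 7.55) = 1.479; fraction as HOCl = 1/(1 + 1.479) = 0.4034.
Free chlorine required for 1.19 ppm HOCl: 1.19 / 0.4034 = 2.95 ppm.
FC to add: 2.95 − 0.5 = 2.45 mg/L as Cl₂.
Cl₂ equivalent: 2.45 mg/L × 206,000 L = 504.7 g.
Product at 62.2% available Cl: 504.7 / 0.622 = 811.5 g.

811 g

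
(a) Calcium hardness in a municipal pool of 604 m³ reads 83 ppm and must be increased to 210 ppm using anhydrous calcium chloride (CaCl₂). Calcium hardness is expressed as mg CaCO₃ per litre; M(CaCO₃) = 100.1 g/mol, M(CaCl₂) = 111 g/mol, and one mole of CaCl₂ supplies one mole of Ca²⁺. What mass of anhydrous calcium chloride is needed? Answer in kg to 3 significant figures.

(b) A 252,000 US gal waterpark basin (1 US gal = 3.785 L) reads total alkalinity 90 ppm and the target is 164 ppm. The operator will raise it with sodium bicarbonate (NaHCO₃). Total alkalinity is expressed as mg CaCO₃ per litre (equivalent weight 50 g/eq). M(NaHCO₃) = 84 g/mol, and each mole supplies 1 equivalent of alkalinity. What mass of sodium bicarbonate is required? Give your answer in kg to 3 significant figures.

(a) 85.1 kg; (b) 119 kg

(a) Volume: 604 m³ = 604,000 L.
(a) Hardness to add: (210 − 83) = 127 mg/L as CaCO₃ × 604,000 L = 76,710 g as CaCO₃.
(a) Moles of Ca²⁺ (1 mol Ca²⁺ ≡ 1 mol CaCO₃): 76,710 / 100.1 g/mol = 766.3 mol.
(a) Mass of CaCl₂: 766.3 × 111 = 85,060 g.

(b) Volume: 252,000 US gal × 3.785 L/gal = 953,820 L.
(b) Alkalinity to add: (164 − 90) = 74 mg/L as CaCO₃ × 953,820 L = 70,580 g as CaCO₃.
(b) Equivalents: 70,580 g ÷ 50 g/eq = 1412 eq.
(b) NaHCO₃ supplies 1 eq per mole → 1412 mol.
(b) Mass: 1412 mol × 84 g/mol = 118,600 g.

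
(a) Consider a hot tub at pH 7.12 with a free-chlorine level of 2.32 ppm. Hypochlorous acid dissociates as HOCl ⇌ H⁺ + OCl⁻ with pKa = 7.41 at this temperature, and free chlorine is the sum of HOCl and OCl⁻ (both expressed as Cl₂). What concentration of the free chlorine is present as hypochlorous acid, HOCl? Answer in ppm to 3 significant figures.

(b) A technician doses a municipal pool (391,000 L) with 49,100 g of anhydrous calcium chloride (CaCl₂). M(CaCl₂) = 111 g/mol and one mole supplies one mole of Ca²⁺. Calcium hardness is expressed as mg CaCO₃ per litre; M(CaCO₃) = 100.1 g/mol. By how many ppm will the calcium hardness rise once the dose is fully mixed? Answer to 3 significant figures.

(a) [OCl⁻]/[HOCl] = 10^(pH − pKa) = 10^(7.12 − 7.41) = 10^-0.29 = 0.5129.
(a) Fraction as HOCl = 1 / (1 + 0.5129) = 0.661.
(a) HOCl = 0.661 × 2.32 ppm = 1.534 ppm.

(b) Moles of Ca²⁺: 49,100 g ÷ 111 g/mol = 442.3 mol.
(b) As CaCO₃: 442.3 mol × 100.1 g/mol = 44,280 g.
(b) Rise: 44,280 g / 391,000 L × 1000 = 113.2 mg/L.

(a) 1.53 ppm; (b) 113 ppm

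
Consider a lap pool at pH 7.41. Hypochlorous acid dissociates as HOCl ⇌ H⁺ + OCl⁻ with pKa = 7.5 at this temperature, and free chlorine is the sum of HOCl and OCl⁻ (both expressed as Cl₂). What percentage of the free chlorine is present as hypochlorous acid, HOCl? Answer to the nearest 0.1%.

55.2%

[OCl⁻]/[HOCl] = 10^(pH − pKa) = 10^(7.41 − 7.5) = 10^-0.09 = 0.8128.
Fraction as HOCl = 1 / (1 + 0.8128) = 0.5516.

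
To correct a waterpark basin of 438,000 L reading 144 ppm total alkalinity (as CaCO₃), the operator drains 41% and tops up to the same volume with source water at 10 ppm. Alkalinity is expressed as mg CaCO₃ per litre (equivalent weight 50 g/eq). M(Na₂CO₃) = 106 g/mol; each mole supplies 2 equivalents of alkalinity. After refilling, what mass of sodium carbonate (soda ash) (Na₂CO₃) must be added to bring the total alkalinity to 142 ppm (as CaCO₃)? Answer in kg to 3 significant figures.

24.6 kg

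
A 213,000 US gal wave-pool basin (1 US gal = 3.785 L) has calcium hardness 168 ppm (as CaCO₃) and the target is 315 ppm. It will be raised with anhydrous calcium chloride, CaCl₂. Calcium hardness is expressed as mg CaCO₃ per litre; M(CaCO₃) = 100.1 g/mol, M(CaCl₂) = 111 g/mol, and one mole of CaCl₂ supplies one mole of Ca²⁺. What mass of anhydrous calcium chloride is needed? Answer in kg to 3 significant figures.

Volume: 213,000 US gal × 3.785 L/gal = 806,205 L.
Hardness to add: (315 − 168) = 147 mg/L as CaCO₃ × 806,205 L = 118,500 g as CaCO₃.
Moles of Ca²⁺ (1 mol Ca²⁺ ≡ 1 mol CaCO₃): 118,500 / 100.1 g/mol = 1184 mol.
Mass of CaCl₂: 1184 × 111 = 131,400 g.

131 kg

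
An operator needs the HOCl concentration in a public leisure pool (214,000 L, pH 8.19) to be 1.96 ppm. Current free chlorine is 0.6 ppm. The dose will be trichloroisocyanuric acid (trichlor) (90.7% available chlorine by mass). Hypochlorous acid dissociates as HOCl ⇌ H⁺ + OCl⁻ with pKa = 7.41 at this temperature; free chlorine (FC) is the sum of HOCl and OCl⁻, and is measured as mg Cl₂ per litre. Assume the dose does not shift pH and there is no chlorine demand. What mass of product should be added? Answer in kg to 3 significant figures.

[OCl⁻]/[HOCl] = 10^(pH − pKa) = 10^(8.19 − 7.41) = 6.026; fraction as HOCl = 1/(1 + 6.026) = 0.1423.
Free chlorine required for 1.96 ppm HOCl: 1.96 / 0.1423 = 13.77 ppm.
FC to add: 13.77 − 0.6 = 13.17 mg/L as Cl₂.
Cl₂ equivalent: 13.17 mg/L × 214,000 L = 2818 g.
Product at 90.7% available Cl: 2818 / 0.907 = 3107 g.

3.11 kg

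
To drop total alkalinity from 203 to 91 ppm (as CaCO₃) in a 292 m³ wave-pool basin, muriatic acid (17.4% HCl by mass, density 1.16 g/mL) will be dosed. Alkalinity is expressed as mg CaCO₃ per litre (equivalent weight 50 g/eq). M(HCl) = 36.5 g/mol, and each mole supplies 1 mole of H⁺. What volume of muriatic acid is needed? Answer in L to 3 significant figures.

Volume: 292 m³ = 292,000 L.
Alkalinity to neutralize: (203 − 91) = 112 mg/L as CaCO₃ × 292,000 L = 32,700 g as CaCO₃.
Equivalents of H⁺ required: 32,700 ÷ 50 g/eq = 654.1 eq = 654.1 mol HCl.
Mass of HCl: 654.1 × 36.5 = 23,870 g.
Mass of 17.4% solution: 23,870 / 0.174 = 137,200 g.
Volume: 137,200 g ÷ 1.16 g/mL = 118,300 mL.

118 L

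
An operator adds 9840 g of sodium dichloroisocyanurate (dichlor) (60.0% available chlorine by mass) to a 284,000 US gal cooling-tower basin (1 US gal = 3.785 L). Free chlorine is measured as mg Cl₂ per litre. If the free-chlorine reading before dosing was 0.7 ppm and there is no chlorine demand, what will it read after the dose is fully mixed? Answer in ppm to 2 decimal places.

6.19 ppm

Volume: 284,000 US gal × 3.785 L/gal = 1,074,940 L.
Available chlorine delivered: 9840 g × 0.6 = 5904 g as Cl₂.
Concentration rise: 5904 g / 1,074,940 L = 5.492 mg/L = 5.49 ppm.
Final FC: 0.7 + 5.49 = 6.19 ppm.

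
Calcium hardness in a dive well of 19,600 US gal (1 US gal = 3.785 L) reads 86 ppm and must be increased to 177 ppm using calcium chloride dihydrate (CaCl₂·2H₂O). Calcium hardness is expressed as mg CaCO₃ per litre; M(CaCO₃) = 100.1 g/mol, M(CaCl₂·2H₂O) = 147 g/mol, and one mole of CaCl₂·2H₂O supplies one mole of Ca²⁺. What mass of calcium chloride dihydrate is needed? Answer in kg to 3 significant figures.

Volume: 19,600 US gal × 3.785 L/gal = 74,186 L.
Hardness to add: (177 − 86) = 91 mg/L as CaCO₃ × 74,186 L = 6751 g as CaCO₃.
Moles of Ca²⁺ (1 mol Ca²⁺ ≡ 1 mol CaCO₃): 6751 / 100.1 g/mol = 67.44 mol.
Mass of CaCl₂·2H₂O: 67.44 × 147 = 9914 g.

9.91 kg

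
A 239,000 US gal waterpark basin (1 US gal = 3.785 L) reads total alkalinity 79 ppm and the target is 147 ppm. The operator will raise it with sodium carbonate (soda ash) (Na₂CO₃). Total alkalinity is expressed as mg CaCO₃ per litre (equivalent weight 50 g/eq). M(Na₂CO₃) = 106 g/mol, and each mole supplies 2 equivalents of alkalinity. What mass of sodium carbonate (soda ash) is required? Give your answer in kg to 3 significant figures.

65.2 kg

Volume: 239,000 US gal × 3.785 L/gal = 904,615 L.
Alkalinity to add: (147 − 79) = 68 mg/L as CaCO₃ × 904,615 L = 61,510 g as CaCO₃.
Equivalents: 61,510 g ÷ 50 g/eq = 1230 eq.
Each mole of Na₂CO₃ supplies 2 eq, so 1230 / 2 = 615.1 mol.
Mass: 615.1 mol × 106 g/mol = 65,200 g.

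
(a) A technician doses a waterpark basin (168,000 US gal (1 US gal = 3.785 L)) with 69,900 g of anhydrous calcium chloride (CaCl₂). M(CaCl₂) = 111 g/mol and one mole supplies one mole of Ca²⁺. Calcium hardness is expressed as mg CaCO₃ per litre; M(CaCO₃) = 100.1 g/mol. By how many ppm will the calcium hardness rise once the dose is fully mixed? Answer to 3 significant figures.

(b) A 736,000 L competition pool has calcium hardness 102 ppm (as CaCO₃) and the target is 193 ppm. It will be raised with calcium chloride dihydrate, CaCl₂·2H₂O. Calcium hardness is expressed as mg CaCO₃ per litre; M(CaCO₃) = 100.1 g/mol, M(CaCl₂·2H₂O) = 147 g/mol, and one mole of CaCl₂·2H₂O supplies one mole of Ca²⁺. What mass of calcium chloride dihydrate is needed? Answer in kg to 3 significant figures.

(a) 99.1 ppm; (b) 98.4 kg

(a) Volume: 168,000 US gal × 3.785 L/gal = 635,880 L.
(a) Moles of Ca²⁺: 69,900 g ÷ 111 g/mol = 629.7 mol.
(a) As CaCO₃: 629.7 mol × 100.1 g/mol = 63,040 g.
(a) Rise: 63,040 g / 635,880 L × 1000 = 99.13 mg/L.

(b) Hardness to add: (193 − 102) = 91 mg/L as CaCO₃ × 736,000 L = 66,980 g as CaCO₃.
(b) Moles of Ca²⁺ (1 mol Ca²⁺ ≡ 1 mol CaCO₃): 66,980 / 100.1 g/mol = 669.1 mol.
(b) Mass of CaCl₂·2H₂O: 669.1 × 147 = 98,360 g.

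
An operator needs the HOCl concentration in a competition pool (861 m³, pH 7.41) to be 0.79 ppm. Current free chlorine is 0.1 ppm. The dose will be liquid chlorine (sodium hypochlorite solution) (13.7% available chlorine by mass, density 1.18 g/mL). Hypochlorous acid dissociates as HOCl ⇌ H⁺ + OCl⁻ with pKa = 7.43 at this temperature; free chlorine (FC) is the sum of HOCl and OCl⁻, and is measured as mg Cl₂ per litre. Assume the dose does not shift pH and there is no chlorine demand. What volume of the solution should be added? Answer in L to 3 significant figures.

Volume: 861 m³ = 861,000 L.
[OCl⁻]/[HOCl] = 10^(pH − pKa) = 10^(7.41 − 7.43) = 0.955; fraction as HOCl = 1/(1 + 0.955) = 0.5115.
Free chlorine required for 0.79 ppm HOCl: 0.79 / 0.5115 = 1.544 ppm.
FC to add: 1.544 − 0.1 = 1.444 mg/L as Cl₂.
Cl₂ equivalent: 1.444 mg/L × 861,000 L = 1244 g.
Product at 13.7% available Cl: 1244 / 0.137 = 9078 g.
Volume: 9078 g ÷ 1.18 g/mL = 7693 mL.

7.69 L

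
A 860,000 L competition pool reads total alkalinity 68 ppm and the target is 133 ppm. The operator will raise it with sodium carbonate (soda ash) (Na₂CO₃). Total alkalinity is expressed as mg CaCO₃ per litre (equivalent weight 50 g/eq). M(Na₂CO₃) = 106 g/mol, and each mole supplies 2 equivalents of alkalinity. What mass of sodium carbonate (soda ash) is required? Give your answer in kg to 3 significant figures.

59.3 kg

Alkalinity to add: (133 − 68) = 65 mg/L as CaCO₃ × 860,000 L = 55,900 g as CaCO₃.
Equivalents: 55,900 g ÷ 50 g/eq = 1118 eq.
Each mole of Na₂CO₃ supplies 2 eq, so 1118 / 2 = 559 mol.
Mass: 559 mol × 106 g/mol = 59,250 g.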